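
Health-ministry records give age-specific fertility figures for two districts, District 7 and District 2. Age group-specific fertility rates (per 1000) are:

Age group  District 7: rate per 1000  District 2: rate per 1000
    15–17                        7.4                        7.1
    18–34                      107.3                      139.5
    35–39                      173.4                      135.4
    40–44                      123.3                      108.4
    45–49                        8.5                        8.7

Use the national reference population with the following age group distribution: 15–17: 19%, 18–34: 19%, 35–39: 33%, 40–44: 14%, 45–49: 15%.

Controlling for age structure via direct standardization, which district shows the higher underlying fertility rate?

District 7

Standard weights: 0.19, 0.19, 0.33, 0.14, 0.15.
District 7: 0.1900×7.4 + 0.1900×107.3 + 0.3300×173.4 + 0.1400×123.3 + 0.1500×8.5 = 97.5520 per 1000.
District 2: 0.1900×7.1 + 0.1900×139.5 + 0.3300×135.4 + 0.1400×108.4 + 0.1500×8.7 = 89.0170 per 1000.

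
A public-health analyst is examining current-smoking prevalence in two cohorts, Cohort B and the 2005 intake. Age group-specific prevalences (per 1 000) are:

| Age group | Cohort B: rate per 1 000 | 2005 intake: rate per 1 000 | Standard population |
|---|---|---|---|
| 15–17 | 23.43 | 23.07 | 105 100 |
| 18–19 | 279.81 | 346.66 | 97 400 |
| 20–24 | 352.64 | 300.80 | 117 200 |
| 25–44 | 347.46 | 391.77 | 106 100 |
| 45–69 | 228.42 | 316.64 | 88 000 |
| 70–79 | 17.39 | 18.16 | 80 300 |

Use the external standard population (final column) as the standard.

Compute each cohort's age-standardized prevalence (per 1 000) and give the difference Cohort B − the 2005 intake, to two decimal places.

Standard total = 594 100; weights = 0.1769, 0.1639, 0.1973, 0.1786, 0.1481, 0.1352.
Cohort B: 0.1769×23.43 + 0.1639×279.81 + 0.1973×352.64 + 0.1786×347.46 + 0.1481×228.42 + 0.1352×17.39 = 217.8224 per 1 000.
The 2005 intake: 0.1769×23.07 + 0.1639×346.66 + 0.1973×300.80 + 0.1786×391.77 + 0.1481×316.64 + 0.1352×18.16 = 239.5766 per 1 000.
Difference = 217.8224 − 239.5766 = -21.7542.

-21.75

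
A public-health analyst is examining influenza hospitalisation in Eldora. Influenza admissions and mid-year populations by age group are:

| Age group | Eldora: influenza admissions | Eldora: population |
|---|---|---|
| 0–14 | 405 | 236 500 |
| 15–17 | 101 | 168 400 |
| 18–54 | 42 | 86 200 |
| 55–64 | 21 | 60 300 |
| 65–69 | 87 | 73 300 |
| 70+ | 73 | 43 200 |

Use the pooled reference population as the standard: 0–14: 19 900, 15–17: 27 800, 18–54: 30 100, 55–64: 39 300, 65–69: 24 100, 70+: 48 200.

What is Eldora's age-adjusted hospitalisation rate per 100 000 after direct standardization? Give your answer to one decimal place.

99.9

Age-specific rates per 100 000 for Eldora: 171.25, 59.98, 48.72, 34.83, 118.69, 168.98.
Standard total = 189 400; weights = 0.1051, 0.1468, 0.1589, 0.2075, 0.1272, 0.2545.
Standardized rate: 0.1051×171.25 + 0.1468×59.98 + 0.1589×48.72 + 0.2075×34.83 + 0.1272×118.69 + 0.2545×168.98 = 99.8720 per 100 000.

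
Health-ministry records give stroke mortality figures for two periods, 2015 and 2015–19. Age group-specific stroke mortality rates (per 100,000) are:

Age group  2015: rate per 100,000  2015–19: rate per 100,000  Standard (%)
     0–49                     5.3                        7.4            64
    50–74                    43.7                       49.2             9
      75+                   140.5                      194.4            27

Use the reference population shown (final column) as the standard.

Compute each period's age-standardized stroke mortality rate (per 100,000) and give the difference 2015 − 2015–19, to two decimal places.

-16.39

Standard weights: 0.64, 0.09, 0.27.
2015: 0.6400×5.3 + 0.0900×43.7 + 0.2700×140.5 = 45.2600 per 100,000.
2015–19: 0.6400×7.4 + 0.0900×49.2 + 0.2700×194.4 = 61.6520 per 100,000.
Difference = 45.2600 − 61.6520 = -16.3920.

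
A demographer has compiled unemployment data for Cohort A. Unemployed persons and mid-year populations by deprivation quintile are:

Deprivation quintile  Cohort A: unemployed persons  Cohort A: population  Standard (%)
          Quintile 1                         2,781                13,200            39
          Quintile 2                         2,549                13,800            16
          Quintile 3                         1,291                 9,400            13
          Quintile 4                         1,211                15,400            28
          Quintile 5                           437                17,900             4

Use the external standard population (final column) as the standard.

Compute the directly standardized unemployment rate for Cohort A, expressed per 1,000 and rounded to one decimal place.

152.6

Deprivation-specific rates per 1,000 for Cohort A: 210.682, 184.710, 137.340, 78.636, 24.413.
Standard weights: 0.39, 0.16, 0.13, 0.28, 0.04.
Standardized rate: 0.3900×210.682 + 0.1600×184.710 + 0.1300×137.340 + 0.2800×78.636 + 0.0400×24.413 = 152.5685 per 1,000.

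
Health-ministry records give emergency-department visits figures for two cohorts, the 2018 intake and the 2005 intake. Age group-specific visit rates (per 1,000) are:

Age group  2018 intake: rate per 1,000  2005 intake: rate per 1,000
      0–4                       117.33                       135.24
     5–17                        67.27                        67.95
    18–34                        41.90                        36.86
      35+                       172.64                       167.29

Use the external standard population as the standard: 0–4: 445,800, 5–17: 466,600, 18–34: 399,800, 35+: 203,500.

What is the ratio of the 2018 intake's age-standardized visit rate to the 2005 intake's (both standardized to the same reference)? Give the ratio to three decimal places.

0.963

Standard total = 1,515,700; weights = 0.2941, 0.3078, 0.2638, 0.1343.
The 2018 intake: 0.2941×117.33 + 0.3078×67.27 + 0.2638×41.90 + 0.1343×172.64 = 89.4489 per 1,000.
The 2005 intake: 0.2941×135.24 + 0.3078×67.95 + 0.2638×36.86 + 0.1343×167.29 = 92.8783 per 1,000.
Ratio = 89.4489 ÷ 92.8783 = 0.96308.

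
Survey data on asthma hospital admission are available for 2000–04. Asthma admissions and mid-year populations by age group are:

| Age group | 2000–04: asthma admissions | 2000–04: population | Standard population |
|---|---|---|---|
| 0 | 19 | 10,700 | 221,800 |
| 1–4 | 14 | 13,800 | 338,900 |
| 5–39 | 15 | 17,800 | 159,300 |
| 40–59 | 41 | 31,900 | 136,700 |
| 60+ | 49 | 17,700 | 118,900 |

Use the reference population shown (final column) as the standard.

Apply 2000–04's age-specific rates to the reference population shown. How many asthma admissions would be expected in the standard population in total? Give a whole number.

1377

Age-specific rates per 10,000 for 2000–04: 17.76, 10.14, 8.43, 12.85, 27.68.
Expected asthma admissions = Σ (standard pop × age-specific rate ÷ 10,000)
= 221,800×17.76/10,000 + 338,900×10.14/10,000 + 159,300×8.43/10,000 + 136,700×12.85/10,000 + 118,900×27.68/10,000
= 393.85 + 343.81 + 134.24 + 175.70 + 329.16 = 1376.76.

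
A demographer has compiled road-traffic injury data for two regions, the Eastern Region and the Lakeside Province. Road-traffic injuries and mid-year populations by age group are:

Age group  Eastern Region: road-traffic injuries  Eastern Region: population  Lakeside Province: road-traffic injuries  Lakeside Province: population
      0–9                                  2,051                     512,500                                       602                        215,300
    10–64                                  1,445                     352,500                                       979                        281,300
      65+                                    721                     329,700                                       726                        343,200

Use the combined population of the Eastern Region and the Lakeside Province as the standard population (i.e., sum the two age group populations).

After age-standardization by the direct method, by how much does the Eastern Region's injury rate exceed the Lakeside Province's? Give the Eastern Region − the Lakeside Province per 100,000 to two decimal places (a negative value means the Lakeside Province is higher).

Age-specific rates per 100,000 for the Eastern Region: 400.20, 409.93, 218.68.
For the Lakeside Province: 279.61, 348.03, 211.54.
Combined standard total = 2,034,500; weights = 0.3577, 0.3115, 0.3307.
The Eastern Region: 0.3577×400.20 + 0.3115×409.93 + 0.3307×218.68 = 343.1936 per 100,000.
The Lakeside Province: 0.3577×279.61 + 0.3115×348.03 + 0.3307×211.54 = 278.4093 per 100,000.
Difference = 343.1936 − 278.4093 = 64.7842.

64.78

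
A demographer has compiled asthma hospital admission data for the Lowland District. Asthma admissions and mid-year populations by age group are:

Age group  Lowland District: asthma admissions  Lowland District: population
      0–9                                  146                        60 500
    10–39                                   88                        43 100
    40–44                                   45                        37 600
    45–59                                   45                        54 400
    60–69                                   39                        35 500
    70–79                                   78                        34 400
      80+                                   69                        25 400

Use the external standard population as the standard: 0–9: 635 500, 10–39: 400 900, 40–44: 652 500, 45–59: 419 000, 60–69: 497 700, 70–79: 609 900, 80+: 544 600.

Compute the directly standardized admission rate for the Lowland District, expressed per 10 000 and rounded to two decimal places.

Age-specific rates per 10 000 for the Lowland District: 24.13, 20.42, 11.97, 8.27, 10.99, 22.67, 27.17.
Standard total = 3 760 100; weights = 0.1690, 0.1066, 0.1735, 0.1114, 0.1324, 0.1622, 0.1448.
Standardized rate: 0.1690×24.13 + 0.1066×20.42 + 0.1735×11.97 + 0.1114×8.27 + 0.1324×10.99 + 0.1622×22.67 + 0.1448×27.17 = 18.3207 per 10 000.

18.32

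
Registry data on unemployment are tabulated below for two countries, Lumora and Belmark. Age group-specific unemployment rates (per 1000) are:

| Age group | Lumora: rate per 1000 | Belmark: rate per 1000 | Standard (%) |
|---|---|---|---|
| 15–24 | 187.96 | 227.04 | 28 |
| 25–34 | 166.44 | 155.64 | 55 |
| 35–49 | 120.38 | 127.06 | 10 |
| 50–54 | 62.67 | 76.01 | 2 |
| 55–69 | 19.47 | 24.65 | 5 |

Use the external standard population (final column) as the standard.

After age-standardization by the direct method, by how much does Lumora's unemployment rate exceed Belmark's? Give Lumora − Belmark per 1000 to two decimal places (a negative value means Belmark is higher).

Standard weights: 0.28, 0.55, 0.10, 0.02, 0.05.
Lumora: 0.2800×187.96 + 0.5500×166.44 + 0.1000×120.38 + 0.0200×62.67 + 0.0500×19.47 = 158.4357 per 1000.
Belmark: 0.2800×227.04 + 0.5500×155.64 + 0.1000×127.06 + 0.0200×76.01 + 0.0500×24.65 = 164.6319 per 1000.
Difference = 158.4357 − 164.6319 = -6.1962.

-6.20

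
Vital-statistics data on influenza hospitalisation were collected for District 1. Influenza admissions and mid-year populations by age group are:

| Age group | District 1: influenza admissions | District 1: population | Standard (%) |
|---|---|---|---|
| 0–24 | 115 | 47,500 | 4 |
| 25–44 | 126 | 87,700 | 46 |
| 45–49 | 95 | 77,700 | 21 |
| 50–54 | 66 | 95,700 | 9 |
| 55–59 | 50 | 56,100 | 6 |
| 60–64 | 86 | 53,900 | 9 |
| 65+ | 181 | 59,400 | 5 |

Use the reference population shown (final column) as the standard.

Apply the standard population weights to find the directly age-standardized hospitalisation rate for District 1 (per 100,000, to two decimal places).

142.60

Age-specific rates per 100,000 for District 1: 242.11, 143.67, 122.27, 68.97, 89.13, 159.55, 304.71.
Standard weights: 0.04, 0.46, 0.21, 0.09, 0.06, 0.09, 0.05.
Standardized rate: 0.0400×242.11 + 0.4600×143.67 + 0.2100×122.27 + 0.0900×68.97 + 0.0600×89.13 + 0.0900×159.55 + 0.0500×304.71 = 142.5989 per 100,000.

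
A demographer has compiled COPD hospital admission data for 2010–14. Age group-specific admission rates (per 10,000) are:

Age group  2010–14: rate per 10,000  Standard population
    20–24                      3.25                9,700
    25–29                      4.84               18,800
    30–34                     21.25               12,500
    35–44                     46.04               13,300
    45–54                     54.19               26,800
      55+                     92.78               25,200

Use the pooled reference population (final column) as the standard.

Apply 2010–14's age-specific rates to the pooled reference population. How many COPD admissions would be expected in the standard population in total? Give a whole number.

479

Expected COPD admissions = Σ (standard pop × age-specific rate ÷ 10,000)
= 9,700×3.25/10,000 + 18,800×4.84/10,000 + 12,500×21.25/10,000 + 13,300×46.04/10,000 + 26,800×54.19/10,000 + 25,200×92.78/10,000
= 3.15 + 9.10 + 26.56 + 61.23 + 145.23 + 233.81 = 479.08.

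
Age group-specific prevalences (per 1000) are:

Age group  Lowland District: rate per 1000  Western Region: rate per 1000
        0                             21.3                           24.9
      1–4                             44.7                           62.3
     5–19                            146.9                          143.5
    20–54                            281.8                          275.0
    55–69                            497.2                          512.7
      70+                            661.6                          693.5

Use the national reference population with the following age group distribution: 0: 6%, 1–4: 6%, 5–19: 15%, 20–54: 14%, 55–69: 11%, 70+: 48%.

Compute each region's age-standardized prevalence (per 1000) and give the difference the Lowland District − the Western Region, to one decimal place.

Standard weights: 0.06, 0.06, 0.15, 0.14, 0.11, 0.48.
The Lowland District: 0.0600×21.3 + 0.0600×44.7 + 0.1500×146.9 + 0.1400×281.8 + 0.1100×497.2 + 0.4800×661.6 = 437.7070 per 1000.
The Western Region: 0.0600×24.9 + 0.0600×62.3 + 0.1500×143.5 + 0.1400×275.0 + 0.1100×512.7 + 0.4800×693.5 = 454.5340 per 1000.
Difference = 437.7070 − 454.5340 = -16.8270.

-16.8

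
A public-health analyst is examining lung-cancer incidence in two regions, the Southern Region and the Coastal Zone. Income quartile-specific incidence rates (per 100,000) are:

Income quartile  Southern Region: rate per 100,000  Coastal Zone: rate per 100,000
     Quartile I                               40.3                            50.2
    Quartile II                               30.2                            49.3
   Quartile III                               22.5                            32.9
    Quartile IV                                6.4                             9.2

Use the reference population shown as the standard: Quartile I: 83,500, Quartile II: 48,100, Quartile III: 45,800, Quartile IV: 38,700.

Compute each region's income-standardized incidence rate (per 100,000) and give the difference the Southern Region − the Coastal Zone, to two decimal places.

Standard total = 216,100; weights = 0.3864, 0.2226, 0.2119, 0.1791.
The Southern Region: 0.3864×40.3 + 0.2226×30.2 + 0.2119×22.5 + 0.1791×6.4 = 28.2085 per 100,000.
The Coastal Zone: 0.3864×50.2 + 0.2226×49.3 + 0.2119×32.9 + 0.1791×9.2 = 38.9907 per 100,000.
Difference = 28.2085 − 38.9907 = -10.7822.

-10.78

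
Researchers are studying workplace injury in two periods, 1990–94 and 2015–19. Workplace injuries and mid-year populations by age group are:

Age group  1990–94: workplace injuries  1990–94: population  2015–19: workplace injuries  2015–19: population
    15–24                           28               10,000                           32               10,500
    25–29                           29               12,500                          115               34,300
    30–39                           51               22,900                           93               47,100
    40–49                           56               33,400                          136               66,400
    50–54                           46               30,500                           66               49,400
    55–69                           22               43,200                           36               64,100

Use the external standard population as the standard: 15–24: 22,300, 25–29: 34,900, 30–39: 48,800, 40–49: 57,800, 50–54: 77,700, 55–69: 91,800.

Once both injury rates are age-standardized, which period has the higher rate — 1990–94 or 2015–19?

2015–19

Age-specific rates per 10,000 for 1990–94: 28.00, 23.20, 22.27, 16.77, 15.08, 5.09.
For 2015–19: 30.48, 33.53, 19.75, 20.48, 13.36, 5.62.
Standard total = 333,300; weights = 0.0669, 0.1047, 0.1464, 0.1734, 0.2331, 0.2754.
1990–94: 0.0669×28.00 + 0.1047×23.20 + 0.1464×22.27 + 0.1734×16.77 + 0.2331×15.08 + 0.2754×5.09 = 15.3896 per 10,000.
2015–19: 0.0669×30.48 + 0.1047×33.53 + 0.1464×19.75 + 0.1734×20.48 + 0.2331×13.36 + 0.2754×5.62 = 16.6541 per 10,000.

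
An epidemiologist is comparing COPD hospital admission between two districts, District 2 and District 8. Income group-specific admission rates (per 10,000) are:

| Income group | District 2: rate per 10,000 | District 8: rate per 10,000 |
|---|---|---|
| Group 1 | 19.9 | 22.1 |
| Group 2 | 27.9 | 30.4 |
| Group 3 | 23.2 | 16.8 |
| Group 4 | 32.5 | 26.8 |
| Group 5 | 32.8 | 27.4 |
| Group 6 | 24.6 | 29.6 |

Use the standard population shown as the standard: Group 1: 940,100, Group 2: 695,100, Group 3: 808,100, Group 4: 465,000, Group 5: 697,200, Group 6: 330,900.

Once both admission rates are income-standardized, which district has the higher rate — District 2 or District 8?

Standard total = 3,936,400; weights = 0.2388, 0.1766, 0.2053, 0.1181, 0.1771, 0.0841.
District 2: 0.2388×19.9 + 0.1766×27.9 + 0.2053×23.2 + 0.1181×32.5 + 0.1771×32.8 + 0.0841×24.6 = 26.1584 per 10,000.
District 8: 0.2388×22.1 + 0.1766×30.4 + 0.2053×16.8 + 0.1181×26.8 + 0.1771×27.4 + 0.0841×29.6 = 24.6020 per 10,000.

District 2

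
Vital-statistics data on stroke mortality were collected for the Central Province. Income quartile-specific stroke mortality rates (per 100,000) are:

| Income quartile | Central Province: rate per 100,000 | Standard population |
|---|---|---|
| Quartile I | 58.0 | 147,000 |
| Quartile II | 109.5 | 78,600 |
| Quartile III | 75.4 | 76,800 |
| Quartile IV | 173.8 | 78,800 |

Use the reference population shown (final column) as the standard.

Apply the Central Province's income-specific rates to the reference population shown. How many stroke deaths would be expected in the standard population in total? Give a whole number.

366

Expected stroke deaths = Σ (standard pop × income-specific rate ÷ 100,000)
= 147,000×58.0/100,000 + 78,600×109.5/100,000 + 76,800×75.4/100,000 + 78,800×173.8/100,000
= 85.26 + 86.07 + 57.91 + 136.95 = 366.19.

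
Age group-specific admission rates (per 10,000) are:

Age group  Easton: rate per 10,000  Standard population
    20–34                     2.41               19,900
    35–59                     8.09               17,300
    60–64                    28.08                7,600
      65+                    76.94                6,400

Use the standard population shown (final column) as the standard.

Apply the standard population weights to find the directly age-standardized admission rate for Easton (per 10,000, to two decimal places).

17.46

Standard total = 51,200; weights = 0.3887, 0.3379, 0.1484, 0.1250.
Standardized rate: 0.3887×2.41 + 0.3379×8.09 + 0.1484×28.08 + 0.1250×76.94 = 17.4559 per 10,000.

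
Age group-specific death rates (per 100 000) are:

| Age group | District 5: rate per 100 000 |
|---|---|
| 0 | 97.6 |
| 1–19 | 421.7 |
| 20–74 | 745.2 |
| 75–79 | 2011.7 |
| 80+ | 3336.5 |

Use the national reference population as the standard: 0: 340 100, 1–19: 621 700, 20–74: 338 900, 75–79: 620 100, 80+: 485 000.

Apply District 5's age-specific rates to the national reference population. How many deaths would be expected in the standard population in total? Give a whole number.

Expected deaths = Σ (standard pop × age-specific rate ÷ 100 000)
= 340 100×97.6/100 000 + 621 700×421.7/100 000 + 338 900×745.2/100 000 + 620 100×2011.7/100 000 + 485 000×3336.5/100 000
= 331.94 + 2621.71 + 2525.48 + 12474.55 + 16182.02 = 34135.71.

34136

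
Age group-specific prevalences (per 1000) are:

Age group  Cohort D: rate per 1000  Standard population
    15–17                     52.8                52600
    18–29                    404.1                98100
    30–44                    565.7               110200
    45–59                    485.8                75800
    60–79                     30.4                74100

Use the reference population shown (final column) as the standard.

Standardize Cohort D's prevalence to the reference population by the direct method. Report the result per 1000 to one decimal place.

Standard total = 410800; weights = 0.1280, 0.2388, 0.2683, 0.1845, 0.1804.
Standardized rate: 0.1280×52.8 + 0.2388×404.1 + 0.2683×565.7 + 0.1845×485.8 + 0.1804×30.4 = 350.1361 per 1000.

350.1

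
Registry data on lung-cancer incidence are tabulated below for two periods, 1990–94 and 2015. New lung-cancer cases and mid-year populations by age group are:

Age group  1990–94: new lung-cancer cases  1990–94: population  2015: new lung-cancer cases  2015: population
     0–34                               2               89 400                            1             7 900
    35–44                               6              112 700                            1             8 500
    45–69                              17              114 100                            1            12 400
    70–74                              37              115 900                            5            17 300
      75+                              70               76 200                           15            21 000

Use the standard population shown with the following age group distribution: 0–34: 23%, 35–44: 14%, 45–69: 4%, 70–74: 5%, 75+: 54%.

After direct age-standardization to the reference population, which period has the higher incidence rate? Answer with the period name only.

1990–94

Age-specific rates per 100 000 for 1990–94: 2.24, 5.32, 14.90, 31.92, 91.86.
For 2015: 12.66, 11.76, 8.06, 28.90, 71.43.
Standard weights: 0.23, 0.14, 0.04, 0.05, 0.54.
1990–94: 0.2300×2.24 + 0.1400×5.32 + 0.0400×14.90 + 0.0500×31.92 + 0.5400×91.86 = 53.0584 per 100 000.
2015: 0.2300×12.66 + 0.1400×11.76 + 0.0400×8.06 + 0.0500×28.90 + 0.5400×71.43 = 44.8975 per 100 000.
The crude rates (25.97 vs 34.28) would put 2015 higher, but that reflects its age composition; once standardized to a common age structure, 1990–94 has the higher underlying rate.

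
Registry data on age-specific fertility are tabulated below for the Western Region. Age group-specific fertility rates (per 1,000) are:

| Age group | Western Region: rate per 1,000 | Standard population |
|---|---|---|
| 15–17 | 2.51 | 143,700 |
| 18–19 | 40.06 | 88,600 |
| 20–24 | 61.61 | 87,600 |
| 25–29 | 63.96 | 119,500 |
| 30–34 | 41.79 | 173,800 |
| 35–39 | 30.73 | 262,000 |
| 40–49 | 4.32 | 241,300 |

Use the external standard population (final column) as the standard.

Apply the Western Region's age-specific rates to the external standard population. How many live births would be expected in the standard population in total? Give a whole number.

Expected live births = Σ (standard pop × age-specific rate ÷ 1,000)
= 143,700×2.51/1,000 + 88,600×40.06/1,000 + 87,600×61.61/1,000 + 119,500×63.96/1,000 + 173,800×41.79/1,000 + 262,000×30.73/1,000 + 241,300×4.32/1,000
= 360.69 + 3549.32 + 5397.04 + 7643.22 + 7263.10 + 8051.26 + 1042.42 = 33307.04.

33307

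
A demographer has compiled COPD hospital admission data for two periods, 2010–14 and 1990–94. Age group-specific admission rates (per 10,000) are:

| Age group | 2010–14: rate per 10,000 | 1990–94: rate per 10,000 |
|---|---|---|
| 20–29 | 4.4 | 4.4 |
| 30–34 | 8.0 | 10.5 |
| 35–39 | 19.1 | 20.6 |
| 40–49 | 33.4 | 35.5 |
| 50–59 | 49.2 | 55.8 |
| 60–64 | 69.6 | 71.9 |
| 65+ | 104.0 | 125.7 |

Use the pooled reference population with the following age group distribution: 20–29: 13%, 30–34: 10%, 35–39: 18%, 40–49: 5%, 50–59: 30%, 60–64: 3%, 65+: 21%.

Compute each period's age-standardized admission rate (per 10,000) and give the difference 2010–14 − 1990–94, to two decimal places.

-7.23

Standard weights: 0.13, 0.10, 0.18, 0.05, 0.30, 0.03, 0.21.
2010–14: 0.1300×4.4 + 0.1000×8.0 + 0.1800×19.1 + 0.0500×33.4 + 0.3000×49.2 + 0.0300×69.6 + 0.2100×104.0 = 45.1680 per 10,000.
1990–94: 0.1300×4.4 + 0.1000×10.5 + 0.1800×20.6 + 0.0500×35.5 + 0.3000×55.8 + 0.0300×71.9 + 0.2100×125.7 = 52.3990 per 10,000.
Difference = 45.1680 − 52.3990 = -7.2310.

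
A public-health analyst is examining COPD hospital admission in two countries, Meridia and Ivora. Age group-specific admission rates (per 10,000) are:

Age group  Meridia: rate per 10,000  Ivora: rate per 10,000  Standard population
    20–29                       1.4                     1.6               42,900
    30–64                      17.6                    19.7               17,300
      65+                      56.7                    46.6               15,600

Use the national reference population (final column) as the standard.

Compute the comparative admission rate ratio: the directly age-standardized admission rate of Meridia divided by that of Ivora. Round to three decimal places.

1.099

Standard total = 75,800; weights = 0.5660, 0.2282, 0.2058.
Meridia: 0.5660×1.4 + 0.2282×17.6 + 0.2058×56.7 = 16.4784 per 10,000.
Ivora: 0.5660×1.6 + 0.2282×19.7 + 0.2058×46.6 = 14.9922 per 10,000.
Ratio = 16.4784 ÷ 14.9922 = 1.09913.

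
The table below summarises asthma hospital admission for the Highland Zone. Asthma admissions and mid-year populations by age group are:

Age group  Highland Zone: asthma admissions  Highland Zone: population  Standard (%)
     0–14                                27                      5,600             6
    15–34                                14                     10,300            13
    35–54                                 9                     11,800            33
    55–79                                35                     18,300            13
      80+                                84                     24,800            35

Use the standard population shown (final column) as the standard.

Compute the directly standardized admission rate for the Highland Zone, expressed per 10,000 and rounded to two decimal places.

Age-specific rates per 10,000 for the Highland Zone: 48.21, 13.59, 7.63, 19.13, 33.87.
Standard weights: 0.06, 0.13, 0.33, 0.13, 0.35.
Standardized rate: 0.0600×48.21 + 0.1300×13.59 + 0.3300×7.63 + 0.1300×19.13 + 0.3500×33.87 = 21.5180 per 10,000.

21.52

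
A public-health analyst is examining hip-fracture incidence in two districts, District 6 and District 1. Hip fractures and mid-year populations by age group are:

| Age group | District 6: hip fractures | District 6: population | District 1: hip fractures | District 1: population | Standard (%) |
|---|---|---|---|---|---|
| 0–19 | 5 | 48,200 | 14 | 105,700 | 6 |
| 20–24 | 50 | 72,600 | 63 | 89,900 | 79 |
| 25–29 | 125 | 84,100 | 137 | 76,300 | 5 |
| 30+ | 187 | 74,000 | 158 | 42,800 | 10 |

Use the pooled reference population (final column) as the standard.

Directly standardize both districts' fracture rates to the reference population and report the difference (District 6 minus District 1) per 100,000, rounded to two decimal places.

Age-specific rates per 100,000 for District 6: 10.37, 68.87, 148.63, 252.70.
For District 1: 13.25, 70.08, 179.55, 369.16.
Standard weights: 0.06, 0.79, 0.05, 0.10.
District 6: 0.0600×10.37 + 0.7900×68.87 + 0.0500×148.63 + 0.1000×252.70 = 87.7320 per 100,000.
District 1: 0.0600×13.25 + 0.7900×70.08 + 0.0500×179.55 + 0.1000×369.16 = 102.0498 per 100,000.
Difference = 87.7320 − 102.0498 = -14.3178.

-14.32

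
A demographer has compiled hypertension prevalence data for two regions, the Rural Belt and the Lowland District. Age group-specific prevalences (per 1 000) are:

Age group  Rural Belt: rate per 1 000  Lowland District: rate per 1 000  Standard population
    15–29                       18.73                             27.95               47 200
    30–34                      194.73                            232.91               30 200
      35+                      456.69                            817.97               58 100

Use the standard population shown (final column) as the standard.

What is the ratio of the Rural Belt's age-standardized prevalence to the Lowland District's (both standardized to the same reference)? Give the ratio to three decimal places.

Standard total = 135 500; weights = 0.3483, 0.2229, 0.4288.
The Rural Belt: 0.3483×18.73 + 0.2229×194.73 + 0.4288×456.69 = 245.7461 per 1 000.
The Lowland District: 0.3483×27.95 + 0.2229×232.91 + 0.4288×817.97 = 412.3777 per 1 000.
Ratio = 245.7461 ÷ 412.3777 = 0.59592.

0.596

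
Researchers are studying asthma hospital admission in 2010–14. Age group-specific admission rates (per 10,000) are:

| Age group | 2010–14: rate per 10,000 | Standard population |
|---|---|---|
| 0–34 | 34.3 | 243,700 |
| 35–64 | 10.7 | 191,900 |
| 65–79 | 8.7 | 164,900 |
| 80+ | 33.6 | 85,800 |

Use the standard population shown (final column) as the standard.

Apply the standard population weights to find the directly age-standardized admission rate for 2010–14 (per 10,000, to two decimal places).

21.46

Standard total = 686,300; weights = 0.3551, 0.2796, 0.2403, 0.1250.
Standardized rate: 0.3551×34.3 + 0.2796×10.7 + 0.2403×8.7 + 0.1250×33.6 = 21.4626 per 10,000.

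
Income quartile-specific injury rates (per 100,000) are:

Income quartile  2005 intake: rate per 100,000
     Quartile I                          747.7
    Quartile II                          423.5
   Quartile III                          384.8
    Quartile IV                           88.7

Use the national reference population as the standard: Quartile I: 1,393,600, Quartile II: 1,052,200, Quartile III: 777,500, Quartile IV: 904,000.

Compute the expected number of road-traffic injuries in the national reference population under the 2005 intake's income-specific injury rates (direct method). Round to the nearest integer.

Expected road-traffic injuries = Σ (standard pop × income-specific rate ÷ 100,000)
= 1,393,600×747.7/100,000 + 1,052,200×423.5/100,000 + 777,500×384.8/100,000 + 904,000×88.7/100,000
= 10419.95 + 4456.07 + 2991.82 + 801.85 = 18669.68.

18670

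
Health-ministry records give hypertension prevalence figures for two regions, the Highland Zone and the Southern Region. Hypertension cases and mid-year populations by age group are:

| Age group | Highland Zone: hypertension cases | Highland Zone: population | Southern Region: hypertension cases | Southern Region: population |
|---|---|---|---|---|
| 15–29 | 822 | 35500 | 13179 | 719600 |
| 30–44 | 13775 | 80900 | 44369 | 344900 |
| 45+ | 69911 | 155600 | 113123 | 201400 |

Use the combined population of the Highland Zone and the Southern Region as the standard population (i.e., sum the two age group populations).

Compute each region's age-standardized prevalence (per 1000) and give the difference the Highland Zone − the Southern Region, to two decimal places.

Age-specific rates per 1000 for the Highland Zone: 23.155, 170.272, 449.299.
For the Southern Region: 18.314, 128.643, 561.683.
Combined standard total = 1537900; weights = 0.4910, 0.2769, 0.2321.
The Highland Zone: 0.4910×23.155 + 0.2769×170.272 + 0.2321×449.299 = 162.8103 per 1000.
The Southern Region: 0.4910×18.314 + 0.2769×128.643 + 0.2321×561.683 = 174.9960 per 1000.
Difference = 162.8103 − 174.9960 = -12.1856.

-12.19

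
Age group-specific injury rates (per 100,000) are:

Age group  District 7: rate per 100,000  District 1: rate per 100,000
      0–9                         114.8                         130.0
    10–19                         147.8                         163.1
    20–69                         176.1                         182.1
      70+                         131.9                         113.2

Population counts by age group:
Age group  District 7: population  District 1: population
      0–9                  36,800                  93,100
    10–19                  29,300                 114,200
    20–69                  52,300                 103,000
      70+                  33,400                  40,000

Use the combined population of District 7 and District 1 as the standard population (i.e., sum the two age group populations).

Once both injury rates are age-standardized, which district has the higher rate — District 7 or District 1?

District 1

Combined standard total = 502,100; weights = 0.2587, 0.2858, 0.3093, 0.1462.
District 7: 0.2587×114.8 + 0.2858×147.8 + 0.3093×176.1 + 0.1462×131.9 = 145.6913 per 100,000.
District 1: 0.2587×130.0 + 0.2858×163.1 + 0.3093×182.1 + 0.1462×113.2 = 153.1186 per 100,000.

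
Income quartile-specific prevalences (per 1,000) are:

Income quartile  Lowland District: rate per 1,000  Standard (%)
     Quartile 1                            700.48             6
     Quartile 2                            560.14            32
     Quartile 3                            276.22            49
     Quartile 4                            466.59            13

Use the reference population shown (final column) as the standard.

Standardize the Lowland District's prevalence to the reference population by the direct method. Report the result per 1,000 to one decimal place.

Standard weights: 0.06, 0.32, 0.49, 0.13.
Standardized rate: 0.0600×700.48 + 0.3200×560.14 + 0.4900×276.22 + 0.1300×466.59 = 417.2781 per 1,000.

417.3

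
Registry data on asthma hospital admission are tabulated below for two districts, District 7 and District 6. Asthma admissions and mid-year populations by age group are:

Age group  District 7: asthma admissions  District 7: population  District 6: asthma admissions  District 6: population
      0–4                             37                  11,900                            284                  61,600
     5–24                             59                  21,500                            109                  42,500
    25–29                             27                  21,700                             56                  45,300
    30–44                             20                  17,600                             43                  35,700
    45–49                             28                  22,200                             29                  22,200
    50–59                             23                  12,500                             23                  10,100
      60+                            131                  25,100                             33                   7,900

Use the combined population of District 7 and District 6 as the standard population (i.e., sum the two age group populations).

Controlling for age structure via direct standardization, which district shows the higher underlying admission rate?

Age-specific rates per 10,000 for District 7: 31.09, 27.44, 12.44, 11.36, 12.61, 18.40, 52.19.
For District 6: 46.10, 25.65, 12.36, 12.04, 13.06, 22.77, 41.77.
Combined standard total = 357,800; weights = 0.2054, 0.1789, 0.1873, 0.1490, 0.1241, 0.0632, 0.0922.
District 7: 0.2054×31.09 + 0.1789×27.44 + 0.1873×12.44 + 0.1490×11.36 + 0.1241×12.61 + 0.0632×18.40 + 0.0922×52.19 = 22.8593 per 10,000.
District 6: 0.2054×46.10 + 0.1789×25.65 + 0.1873×12.36 + 0.1490×12.04 + 0.1241×13.06 + 0.0632×22.77 + 0.0922×41.77 = 25.0795 per 10,000.

District 6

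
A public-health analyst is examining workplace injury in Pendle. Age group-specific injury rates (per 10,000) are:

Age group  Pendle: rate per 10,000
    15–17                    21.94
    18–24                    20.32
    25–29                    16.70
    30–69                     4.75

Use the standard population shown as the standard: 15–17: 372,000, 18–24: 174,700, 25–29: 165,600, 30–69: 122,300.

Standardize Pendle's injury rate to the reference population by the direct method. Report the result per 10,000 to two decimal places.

18.04

Standard total = 834,600; weights = 0.4457, 0.2093, 0.1984, 0.1465.
Standardized rate: 0.4457×21.94 + 0.2093×20.32 + 0.1984×16.70 + 0.1465×4.75 = 18.0422 per 10,000.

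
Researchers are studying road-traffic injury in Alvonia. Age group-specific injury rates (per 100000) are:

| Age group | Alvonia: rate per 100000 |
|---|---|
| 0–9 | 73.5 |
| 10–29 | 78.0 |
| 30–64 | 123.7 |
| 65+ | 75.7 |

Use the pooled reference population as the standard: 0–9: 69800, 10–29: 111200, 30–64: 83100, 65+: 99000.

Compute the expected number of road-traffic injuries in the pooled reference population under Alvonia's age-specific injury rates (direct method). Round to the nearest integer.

316

Expected road-traffic injuries = Σ (standard pop × age-specific rate ÷ 100000)
= 69800×73.5/100000 + 111200×78.0/100000 + 83100×123.7/100000 + 99000×75.7/100000
= 51.30 + 86.74 + 102.79 + 74.94 = 315.78.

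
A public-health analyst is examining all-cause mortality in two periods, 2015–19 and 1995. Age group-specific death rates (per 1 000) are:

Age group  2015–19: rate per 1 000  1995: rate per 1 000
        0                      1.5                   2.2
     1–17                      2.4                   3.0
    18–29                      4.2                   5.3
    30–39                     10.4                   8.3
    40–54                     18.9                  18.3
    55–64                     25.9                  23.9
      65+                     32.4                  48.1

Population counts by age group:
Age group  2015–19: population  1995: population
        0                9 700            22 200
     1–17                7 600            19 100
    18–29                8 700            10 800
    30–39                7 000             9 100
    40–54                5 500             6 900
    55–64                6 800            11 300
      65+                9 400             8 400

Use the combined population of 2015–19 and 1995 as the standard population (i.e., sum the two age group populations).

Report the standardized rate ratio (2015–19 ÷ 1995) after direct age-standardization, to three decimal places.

0.862

Combined standard total = 142 500; weights = 0.2239, 0.1874, 0.1368, 0.1130, 0.0870, 0.1270, 0.1249.
2015–19: 0.2239×1.5 + 0.1874×2.4 + 0.1368×4.2 + 0.1130×10.4 + 0.0870×18.9 + 0.1270×25.9 + 0.1249×32.4 = 11.5168 per 1 000.
1995: 0.2239×2.2 + 0.1874×3.0 + 0.1368×5.3 + 0.1130×8.3 + 0.0870×18.3 + 0.1270×23.9 + 0.1249×48.1 = 13.3540 per 1 000.
Ratio = 11.5168 ÷ 13.3540 = 0.86242.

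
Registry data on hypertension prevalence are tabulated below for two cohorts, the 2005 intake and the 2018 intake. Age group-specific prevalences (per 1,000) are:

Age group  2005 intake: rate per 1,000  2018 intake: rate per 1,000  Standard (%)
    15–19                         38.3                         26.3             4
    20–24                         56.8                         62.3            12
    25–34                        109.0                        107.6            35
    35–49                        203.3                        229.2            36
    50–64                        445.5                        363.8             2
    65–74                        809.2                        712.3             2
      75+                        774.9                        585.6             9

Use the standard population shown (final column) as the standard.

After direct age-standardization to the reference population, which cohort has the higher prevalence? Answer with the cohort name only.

2005 intake

Standard weights: 0.04, 0.12, 0.35, 0.36, 0.02, 0.02, 0.09.
The 2005 intake: 0.0400×38.3 + 0.1200×56.8 + 0.3500×109.0 + 0.3600×203.3 + 0.0200×445.5 + 0.0200×809.2 + 0.0900×774.9 = 214.5210 per 1,000.
The 2018 intake: 0.0400×26.3 + 0.1200×62.3 + 0.3500×107.6 + 0.3600×229.2 + 0.0200×363.8 + 0.0200×712.3 + 0.0900×585.6 = 202.9260 per 1,000.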